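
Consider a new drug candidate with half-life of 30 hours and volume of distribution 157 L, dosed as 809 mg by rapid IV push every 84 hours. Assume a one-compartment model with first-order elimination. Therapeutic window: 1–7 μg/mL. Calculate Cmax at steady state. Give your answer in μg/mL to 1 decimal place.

6.0 μg/mL

k = ln2/t½ = ln2/30 ≈ 0.023105 h⁻¹; fraction remaining f = e^(−kτ) = e^(−0.023105×84) ≈ 0.1436.
At steady state, accumulation factor R = 1/(1 − e^(−kτ)) ≈ 1.1677.
Single-dose peak C₀ = D/Vd = 809/157 ≈ 5.153 μg/mL.
Steady-state peak Cmax,ss = C₀·R ≈ 5.153 × 1.1677 ≈ 6.017 μg/mL.
Peak 6.0 μg/mL vs MTC 7 μg/mL: below toxic threshold.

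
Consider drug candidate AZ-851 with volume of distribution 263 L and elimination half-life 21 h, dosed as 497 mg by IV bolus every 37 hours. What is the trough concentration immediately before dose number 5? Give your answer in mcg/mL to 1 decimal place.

0.8 mcg/mL

f = (1/2)^(τ/t½) = (1/2)^(37/21) ≈ 0.2949.
C₀ = D/Vd = 497/263 ≈ 1.890 mcg/mL.
Before the 5th dose, 4 doses have been given. Superposition: Cmin = C₀·(f + f² + … + f^4).
≈ 1.890 × (0.2949 + 0.0870 + 0.0256 + 0.0076) ≈ 1.890 × 0.4151 ≈ 0.785 mcg/mL.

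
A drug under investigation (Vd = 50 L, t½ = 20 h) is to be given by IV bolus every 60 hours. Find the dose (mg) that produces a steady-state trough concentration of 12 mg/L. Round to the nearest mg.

τ/t½ = 60/20 ≈ 3, so f = (1/2)^(60/20) ≈ 0.125000.
Cmin,ss = (D/Vd)·f/(1−f), so D = Cmin,ss·Vd·(1−f)/f.
D = 12 × 50 × (1−f)/f ≈ 12 × 50 × 7.00000 ≈ 4200.00 mg.

4200 mg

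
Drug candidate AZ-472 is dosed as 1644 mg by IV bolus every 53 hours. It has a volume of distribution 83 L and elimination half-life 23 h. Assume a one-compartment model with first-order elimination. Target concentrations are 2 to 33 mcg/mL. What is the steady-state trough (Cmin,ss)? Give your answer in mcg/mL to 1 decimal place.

τ/t½ = 53/23 ≈ 2.3043, so fraction remaining f = (1/2)^(53/23) ≈ 0.2025.
Each bolus raises the concentration by D/Vd = 1644/83 ≈ 19.807 mcg/mL.
Steady-state trough Cmin,ss = C₀·f/(1−f) ≈ 19.807 × 0.2025/0.7975 ≈ 5.029 mcg/mL.
Trough 5.0 mcg/mL vs MEC 2 mcg/mL: adequate.

5.0 mcg/mL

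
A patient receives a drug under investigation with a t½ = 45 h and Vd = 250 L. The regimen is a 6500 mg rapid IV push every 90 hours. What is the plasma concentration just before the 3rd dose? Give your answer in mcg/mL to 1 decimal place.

f = (1/2)^(τ/t½) = (1/2)^(90/45) ≈ 0.2500.
C₀ = D/Vd = 6500/250 ≈ 26.000 mcg/mL.
Before the 3rd dose, 2 doses have been given. Superposition: Cmin = C₀·(f + f²).
≈ 26.000 × (0.2500 + 0.0625) ≈ 26.000 × 0.3125 ≈ 8.125 mcg/mL.

8.1 mcg/mL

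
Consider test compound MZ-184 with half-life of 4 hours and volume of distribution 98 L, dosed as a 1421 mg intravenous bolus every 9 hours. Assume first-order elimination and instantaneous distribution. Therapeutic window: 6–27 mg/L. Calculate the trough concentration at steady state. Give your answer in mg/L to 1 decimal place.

k = ln2/t½ = ln2/4 ≈ 0.173287 h⁻¹; fraction remaining f = e^(−kτ) = e^(−0.173287×9) ≈ 0.2102.
Accumulation ratio R = 1/(1 − f) ≈ 1/0.7898 ≈ 1.2661.
Each bolus raises the concentration by D/Vd = 1421/98 ≈ 14.500 mg/L.
Cmax,ss = C₀/(1 − f) ≈ 14.500/0.7898 ≈ 18.359 mg/L.
One interval later, Cmin,ss = Cmax,ss·e^(−kτ) ≈ 18.359 × 0.2102 ≈ 3.859 mg/L.
Trough 3.9 mg/L vs MEC 6 mg/L: subtherapeutic.

3.9 mg/L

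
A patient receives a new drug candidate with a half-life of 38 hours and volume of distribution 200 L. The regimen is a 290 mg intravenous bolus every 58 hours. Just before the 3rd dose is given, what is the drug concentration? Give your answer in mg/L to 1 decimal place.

f = (1/2)^(τ/t½) = (1/2)^(58/38) ≈ 0.3472.
C₀ = D/Vd = 290/200 ≈ 1.450 mg/L.
Before the 3rd dose, 2 doses have been given. Superposition: Cmin = C₀·(f + f²).
≈ 1.450 × (0.3472 + 0.1205) ≈ 1.450 × 0.4677 ≈ 0.678 mg/L.

0.7 mg/L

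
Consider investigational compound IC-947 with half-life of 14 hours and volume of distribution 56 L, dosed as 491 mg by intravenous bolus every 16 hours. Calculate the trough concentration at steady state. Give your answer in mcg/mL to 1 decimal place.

7.3 mcg/mL

τ/t½ = 16/14 ≈ 1.1429, so fraction remaining f = (1/2)^(16/14) ≈ 0.4529.
Accumulation ratio R = 1/(1 − f) ≈ 1/0.5471 ≈ 1.8278.
Single-dose peak C₀ = D/Vd = 491/56 ≈ 8.768 mcg/mL.
Steady-state peak Cmax,ss = C₀·R ≈ 8.768 × 1.8278 ≈ 16.026 mcg/mL.
One interval later, Cmin,ss = Cmax,ss·e^(−kτ) ≈ 16.026 × 0.4529 ≈ 7.258 mcg/mL.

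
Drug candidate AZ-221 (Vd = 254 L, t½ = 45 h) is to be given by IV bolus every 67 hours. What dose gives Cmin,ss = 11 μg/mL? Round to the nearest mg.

5048 mg

τ/t½ = 67/45 ≈ 1.4889, so f = (1/2)^(67/45) ≈ 0.356287.
Cmin,ss = (D/Vd)·f/(1−f), so D = Cmin,ss·Vd·(1−f)/f.
D = 11 × 254 × (1−f)/f ≈ 11 × 254 × 1.80673 ≈ 5048.00 mg.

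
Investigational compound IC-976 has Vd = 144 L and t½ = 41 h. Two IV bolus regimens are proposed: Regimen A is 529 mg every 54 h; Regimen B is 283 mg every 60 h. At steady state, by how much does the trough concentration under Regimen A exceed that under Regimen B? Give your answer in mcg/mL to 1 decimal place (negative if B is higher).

Regimen A: f = (1/2)^(54/41) ≈ 0.4013; Cmin,ss = (529/144)·f/(1−f) ≈ 2.462 mcg/mL.
Regimen B: f = (1/2)^(60/41) ≈ 0.3626; Cmin,ss = (283/144)·f/(1−f) ≈ 1.118 mcg/mL.
Difference ≈ 2.462 − 1.118 ≈ 1.344 mcg/mL.

1.3 mcg/mL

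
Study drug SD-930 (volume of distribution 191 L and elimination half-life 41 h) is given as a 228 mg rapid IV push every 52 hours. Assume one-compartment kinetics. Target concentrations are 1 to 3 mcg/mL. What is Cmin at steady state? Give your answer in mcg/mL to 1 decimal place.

0.8 mcg/mL

k = ln2/t½ = ln2/41 ≈ 0.016906 h⁻¹; fraction remaining f = e^(−kτ) = e^(−0.016906×52) ≈ 0.4152.
Accumulation ratio R = 1/(1 − f) ≈ 1/0.5848 ≈ 1.7100.
Each bolus raises the concentration by D/Vd = 228/191 ≈ 1.194 mcg/mL.
Steady-state peak Cmax,ss = C₀·R ≈ 1.194 × 1.7100 ≈ 2.042 mcg/mL.
Steady-state trough Cmin,ss = Cmax,ss·f ≈ 2.042 × 0.4152 ≈ 0.848 mcg/mL.
Trough 0.8 mcg/mL vs MEC 1 mcg/mL: subtherapeutic.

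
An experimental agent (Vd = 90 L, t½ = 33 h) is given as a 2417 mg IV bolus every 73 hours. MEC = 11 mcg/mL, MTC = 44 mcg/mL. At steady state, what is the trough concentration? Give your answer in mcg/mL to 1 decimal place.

τ/t½ = 73/33 ≈ 2.2121, so fraction remaining f = (1/2)^(73/33) ≈ 0.2158.
Accumulation ratio R = 1/(1 − f) ≈ 1/0.7842 ≈ 1.2752.
Each bolus raises the concentration by D/Vd = 2417/90 ≈ 26.856 mcg/mL.
Cmax,ss = C₀/(1 − f) ≈ 26.856/0.7842 ≈ 34.246 mcg/mL.
One interval later, Cmin,ss = Cmax,ss·e^(−kτ) ≈ 34.246 × 0.2158 ≈ 7.390 mcg/mL.
Trough 7.4 mcg/mL vs MEC 11 mcg/mL: subtherapeutic.

7.4 mcg/mL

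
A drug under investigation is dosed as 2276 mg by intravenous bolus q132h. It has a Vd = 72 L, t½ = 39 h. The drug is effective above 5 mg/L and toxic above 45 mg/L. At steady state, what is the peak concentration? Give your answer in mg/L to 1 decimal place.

35.0 mg/L

τ/t½ = 132/39 ≈ 3.3846, so fraction remaining f = (1/2)^(132/39) ≈ 0.0957.
At steady state, accumulation factor R = 1/(1 − e^(−kτ)) ≈ 1.1058.
Each bolus raises the concentration by D/Vd = 2276/72 ≈ 31.611 mg/L.
Steady-state peak Cmax,ss = C₀·R ≈ 31.611 × 1.1058 ≈ 34.955 mg/L.
Peak 35.0 mg/L vs MTC 45 mg/L: below toxic threshold.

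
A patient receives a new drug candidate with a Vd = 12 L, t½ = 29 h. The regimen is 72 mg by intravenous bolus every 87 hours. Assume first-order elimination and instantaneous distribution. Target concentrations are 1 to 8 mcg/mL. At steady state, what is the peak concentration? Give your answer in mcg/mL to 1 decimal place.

The dosing interval is 3 half-lives, so f = 2^(−3) = 0.125.
Accumulation ratio R = 1/(1 − f) = 1/0.875 = 8/7.
Single-dose peak C₀ = D/Vd = 72/12 = 6 mcg/mL.
Steady-state peak Cmax,ss = C₀·R = 6 × 8/7 ≈ 6.857 mcg/mL.
Peak 6.9 mcg/mL vs MTC 8 mcg/mL: below toxic threshold.

6.9 mcg/mL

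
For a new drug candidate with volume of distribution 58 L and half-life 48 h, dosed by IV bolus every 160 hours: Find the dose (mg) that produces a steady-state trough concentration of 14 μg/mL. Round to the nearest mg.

7372 mg

τ/t½ = 160/48 ≈ 3.3333, so f = (1/2)^(160/48) ≈ 0.099213.
Cmin,ss = (D/Vd)·f/(1−f), so D = Cmin,ss·Vd·(1−f)/f.
D = 14 × 58 × (1−f)/f ≈ 14 × 58 × 9.07932 ≈ 7372.41 mg.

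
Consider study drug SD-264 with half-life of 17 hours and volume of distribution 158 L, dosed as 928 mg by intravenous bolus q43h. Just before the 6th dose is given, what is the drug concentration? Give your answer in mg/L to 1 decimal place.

1.2 mg/L

f = (1/2)^(τ/t½) = (1/2)^(43/17) ≈ 0.1732.
C₀ = D/Vd = 928/158 ≈ 5.873 mg/L.
Before the 6th dose, 5 doses have been given. Superposition: Cmin = C₀·(f + f² + … + f^5).
≈ 5.873 × (0.1732 + 0.0300 + 0.0052 + 0.0009 + 0.0002) ≈ 5.873 × 0.2095 ≈ 1.230 mg/L.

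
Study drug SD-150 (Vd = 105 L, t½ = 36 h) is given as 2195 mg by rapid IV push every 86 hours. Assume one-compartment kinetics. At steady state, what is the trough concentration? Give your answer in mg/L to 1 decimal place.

4.9 mg/L

Over one 86-h interval, 86/36 ≈ 2.3889 half-lives elapse, leaving f ≈ 0.1909 of each dose.
Single-dose peak C₀ = D/Vd = 2195/105 ≈ 20.905 mg/L.
Steady-state trough Cmin,ss = C₀·f/(1−f) ≈ 20.905 × 0.1909/0.8091 ≈ 4.932 mg/L.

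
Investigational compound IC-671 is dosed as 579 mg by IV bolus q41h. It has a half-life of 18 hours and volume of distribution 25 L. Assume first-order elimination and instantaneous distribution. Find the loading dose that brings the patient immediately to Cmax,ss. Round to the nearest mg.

f = (1/2)^(41/18) ≈ 0.206215; accumulation ratio R = 1/(1−f) ≈ 1.25979.
Loading dose to hit Cmax,ss on first dose: D_load = D_maint·R ≈ 579 × 1.25979 ≈ 729.42 mg.

729 mg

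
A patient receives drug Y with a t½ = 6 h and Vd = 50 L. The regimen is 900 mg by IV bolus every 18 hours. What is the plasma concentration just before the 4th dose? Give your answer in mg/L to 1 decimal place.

2.6 mg/L

f = (1/2)^(τ/t½) = (1/2)^(18/6) ≈ 0.1250.
C₀ = D/Vd = 900/50 ≈ 18.000 mg/L.
Before the 4th dose, 3 doses have been given. Superposition: Cmin = C₀·(f + f² + … + f^3).
≈ 18.000 × (0.1250 + 0.0156 + 0.0020) ≈ 18.000 × 0.1426 ≈ 2.567 mg/L.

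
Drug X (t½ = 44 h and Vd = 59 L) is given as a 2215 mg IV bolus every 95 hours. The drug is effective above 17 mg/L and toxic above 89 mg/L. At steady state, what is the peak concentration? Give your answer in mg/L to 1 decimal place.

48.4 mg/L

Over one 95-h interval, 95/44 ≈ 2.1591 half-lives elapse, leaving f ≈ 0.2239 of each dose.
Accumulation ratio R = 1/(1 − f) ≈ 1/0.7761 ≈ 1.2885.
Each bolus raises the concentration by D/Vd = 2215/59 ≈ 37.542 mg/L.
Steady-state peak Cmax,ss = C₀·R ≈ 37.542 × 1.2885 ≈ 48.373 mg/L.
Peak 48.4 mg/L vs MTC 89 mg/L: below toxic threshold.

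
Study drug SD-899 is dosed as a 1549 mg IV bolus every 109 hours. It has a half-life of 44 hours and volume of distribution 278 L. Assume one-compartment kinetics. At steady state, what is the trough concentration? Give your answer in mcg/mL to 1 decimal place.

1.2 mcg/mL

Over one 109-h interval, 109/44 ≈ 2.4773 half-lives elapse, leaving f ≈ 0.1796 of each dose.
Each bolus raises the concentration by D/Vd = 1549/278 ≈ 5.572 mcg/mL.
Steady-state trough Cmin,ss = C₀·f/(1−f) ≈ 5.572 × 0.1796/0.8204 ≈ 1.220 mcg/mL.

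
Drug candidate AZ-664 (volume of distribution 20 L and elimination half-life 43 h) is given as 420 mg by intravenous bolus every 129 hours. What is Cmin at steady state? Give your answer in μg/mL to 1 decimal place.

τ = 129 h = 3 half-lives, so f = (1/2)^3 = 0.125.
At steady state, R = 1/(1 − 0.125) = 8/7.
Single-dose peak C₀ = D/Vd = 420/20 = 21 μg/mL.
Steady-state peak Cmax,ss = C₀·R = 21 × 8/7 ≈ 24.000 μg/mL.
Steady-state trough Cmin,ss = Cmax,ss·f ≈ 24.000 × 0.125 ≈ 3.000 μg/mL.

3.0 μg/mL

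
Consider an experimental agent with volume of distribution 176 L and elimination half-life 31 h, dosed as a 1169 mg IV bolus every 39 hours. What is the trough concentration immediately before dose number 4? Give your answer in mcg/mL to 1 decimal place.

f = (1/2)^(τ/t½) = (1/2)^(39/31) ≈ 0.4181.
C₀ = D/Vd = 1169/176 ≈ 6.642 mcg/mL.
Before the 4th dose, 3 doses have been given. Superposition: Cmin = C₀·(f + f² + … + f^3).
≈ 6.642 × (0.4181 + 0.1748 + 0.0731) ≈ 6.642 × 0.6660 ≈ 4.424 mcg/mL.

4.4 mcg/mL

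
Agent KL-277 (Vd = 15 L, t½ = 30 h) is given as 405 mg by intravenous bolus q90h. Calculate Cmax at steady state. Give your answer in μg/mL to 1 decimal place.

30.9 μg/mL

τ = 90 h = 3 half-lives, so f = (1/2)^3 = 0.125.
At steady state, R = 1/(1 − 0.125) = 8/7.
Single-dose peak C₀ = D/Vd = 405/15 = 27 μg/mL.
Steady-state peak Cmax,ss = C₀·R = 27 × 8/7 ≈ 30.857 μg/mL.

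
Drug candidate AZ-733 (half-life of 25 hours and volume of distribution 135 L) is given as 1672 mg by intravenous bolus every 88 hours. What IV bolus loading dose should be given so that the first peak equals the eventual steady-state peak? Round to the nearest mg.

f = (1/2)^(88/25) ≈ 0.087171; accumulation ratio R = 1/(1−f) ≈ 1.09550.
Loading dose to hit Cmax,ss on first dose: D_load = D_maint·R ≈ 1672 × 1.09550 ≈ 1831.68 mg.

1832 mg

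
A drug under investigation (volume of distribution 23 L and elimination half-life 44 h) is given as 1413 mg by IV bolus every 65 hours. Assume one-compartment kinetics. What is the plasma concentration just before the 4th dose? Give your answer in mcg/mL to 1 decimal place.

32.8 mcg/mL

f = (1/2)^(τ/t½) = (1/2)^(65/44) ≈ 0.3592.
C₀ = D/Vd = 1413/23 ≈ 61.435 mcg/mL.
Before the 4th dose, 3 doses have been given. Superposition: Cmin = C₀·(f + f² + … + f^3).
≈ 61.435 × (0.3592 + 0.1290 + 0.0463) ≈ 61.435 × 0.5345 ≈ 32.837 mcg/mL.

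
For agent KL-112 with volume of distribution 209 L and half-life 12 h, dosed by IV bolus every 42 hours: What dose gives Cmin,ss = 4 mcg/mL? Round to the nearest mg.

8622 mg

τ/t½ = 42/12 ≈ 3.5, so f = (1/2)^(42/12) ≈ 0.088388.
Cmin,ss = (D/Vd)·f/(1−f), so D = Cmin,ss·Vd·(1−f)/f.
D = 4 × 209 × (1−f)/f ≈ 4 × 209 × 10.31375 ≈ 8622.30 mg.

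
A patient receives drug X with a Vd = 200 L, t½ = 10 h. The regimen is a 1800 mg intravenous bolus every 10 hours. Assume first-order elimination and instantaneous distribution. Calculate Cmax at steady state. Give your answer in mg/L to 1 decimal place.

The dosing interval is 1 half-life, so f = 2^(−1) = 0.5.
At steady state, R = 1/(1 − 0.5) = 2/1.
Single-dose peak C₀ = D/Vd = 1800/200 = 9 mg/L.
Steady-state peak Cmax,ss = C₀·R = 9 × 2/1 ≈ 18.000 mg/L.

18.0 mg/L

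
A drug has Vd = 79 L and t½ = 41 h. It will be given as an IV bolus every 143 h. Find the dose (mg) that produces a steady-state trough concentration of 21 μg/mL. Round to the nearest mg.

τ/t½ = 143/41 ≈ 3.4878, so f = (1/2)^(143/41) ≈ 0.089139.
Cmin,ss = (D/Vd)·f/(1−f), so D = Cmin,ss·Vd·(1−f)/f.
D = 21 × 79 × (1−f)/f ≈ 21 × 79 × 10.21843 ≈ 16952.38 mg.

16952 mg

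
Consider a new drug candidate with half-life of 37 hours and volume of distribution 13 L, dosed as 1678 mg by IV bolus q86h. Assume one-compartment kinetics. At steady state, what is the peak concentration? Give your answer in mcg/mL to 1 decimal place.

161.3 mcg/mL

τ/t½ = 86/37 ≈ 2.3243, so fraction remaining f = (1/2)^(86/37) ≈ 0.1997.
Accumulation ratio R = 1/(1 − f) ≈ 1/0.8003 ≈ 1.2495.
Each bolus raises the concentration by D/Vd = 1678/13 ≈ 129.077 mcg/mL.
Steady-state peak Cmax,ss = C₀·R ≈ 129.077 × 1.2495 ≈ 161.282 mcg/mL.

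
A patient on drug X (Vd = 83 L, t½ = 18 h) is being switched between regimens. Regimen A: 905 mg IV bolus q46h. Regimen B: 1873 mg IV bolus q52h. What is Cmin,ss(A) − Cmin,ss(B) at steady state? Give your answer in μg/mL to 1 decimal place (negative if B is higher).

-1.3 μg/mL

Regimen A: f = (1/2)^(46/18) ≈ 0.1701; Cmin,ss = (905/83)·f/(1−f) ≈ 2.235 μg/mL.
Regimen B: f = (1/2)^(52/18) ≈ 0.1350; Cmin,ss = (1873/83)·f/(1−f) ≈ 3.522 μg/mL.
Difference ≈ 2.235 − 3.522 ≈ -1.287 μg/mL.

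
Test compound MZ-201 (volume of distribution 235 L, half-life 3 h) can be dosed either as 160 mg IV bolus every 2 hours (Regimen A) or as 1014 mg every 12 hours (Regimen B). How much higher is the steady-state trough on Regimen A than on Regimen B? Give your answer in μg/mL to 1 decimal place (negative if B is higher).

Regimen A: f = (1/2)^(2/3) ≈ 0.6300; Cmin,ss = (160/235)·f/(1−f) ≈ 1.159 μg/mL.
Regimen B: f = (1/2)^(12/3) ≈ 0.0625; Cmin,ss = (1014/235)·f/(1−f) ≈ 0.288 μg/mL.
Difference ≈ 1.159 − 0.288 ≈ 0.871 μg/mL.

0.9 μg/mL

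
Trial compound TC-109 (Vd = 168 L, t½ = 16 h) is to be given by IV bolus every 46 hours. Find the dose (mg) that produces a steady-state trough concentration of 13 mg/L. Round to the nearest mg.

τ/t½ = 46/16 ≈ 2.875, so f = (1/2)^(46/16) ≈ 0.136313.
Cmin,ss = (D/Vd)·f/(1−f), so D = Cmin,ss·Vd·(1−f)/f.
D = 13 × 168 × (1−f)/f ≈ 13 × 168 × 6.33606 ≈ 13837.96 mg.

13838 mg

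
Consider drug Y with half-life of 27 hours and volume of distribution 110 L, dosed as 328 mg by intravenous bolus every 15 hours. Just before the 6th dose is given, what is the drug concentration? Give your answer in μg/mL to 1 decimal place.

5.4 μg/mL

f = (1/2)^(τ/t½) = (1/2)^(15/27) ≈ 0.6804.
C₀ = D/Vd = 328/110 ≈ 2.982 μg/mL.
Before the 6th dose, 5 doses have been given. Superposition: Cmin = C₀·(f + f² + … + f^5).
≈ 2.982 × (0.6804 + 0.4629 + 0.3150 + 0.2143 + 0.1458) ≈ 2.982 × 1.8184 ≈ 5.422 μg/mL.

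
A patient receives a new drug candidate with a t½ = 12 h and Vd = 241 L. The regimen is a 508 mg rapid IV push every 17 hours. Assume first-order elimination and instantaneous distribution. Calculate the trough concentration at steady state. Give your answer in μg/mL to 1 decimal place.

Over one 17-h interval, 17/12 ≈ 1.4167 half-lives elapse, leaving f ≈ 0.3746 of each dose.
At steady state, accumulation factor R = 1/(1 − e^(−kτ)) ≈ 1.5990.
Each bolus raises the concentration by D/Vd = 508/241 ≈ 2.108 μg/mL.
Steady-state peak Cmax,ss = C₀·R ≈ 2.108 × 1.5990 ≈ 3.371 μg/mL.
Steady-state trough Cmin,ss = Cmax,ss·f ≈ 3.371 × 0.3746 ≈ 1.263 μg/mL.

1.3 μg/mL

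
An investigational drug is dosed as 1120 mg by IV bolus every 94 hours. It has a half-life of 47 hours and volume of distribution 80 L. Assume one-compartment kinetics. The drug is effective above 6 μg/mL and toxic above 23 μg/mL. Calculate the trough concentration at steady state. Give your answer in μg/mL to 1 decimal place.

τ = 94 h = 2 half-lives, so f = (1/2)^2 = 0.25.
Accumulation ratio R = 1/(1 − f) = 1/0.75 = 4/3.
Single-dose peak C₀ = D/Vd = 1120/80 = 14 μg/mL.
Steady-state peak Cmax,ss = C₀·R = 14 × 4/3 ≈ 18.667 μg/mL.
Steady-state trough Cmin,ss = Cmax,ss·f ≈ 18.667 × 0.25 ≈ 4.667 μg/mL.
Trough 4.7 μg/mL vs MEC 6 μg/mL: subtherapeutic.

4.7 μg/mL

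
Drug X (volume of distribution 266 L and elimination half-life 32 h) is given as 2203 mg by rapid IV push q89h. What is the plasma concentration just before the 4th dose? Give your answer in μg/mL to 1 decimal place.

f = (1/2)^(τ/t½) = (1/2)^(89/32) ≈ 0.1455.
C₀ = D/Vd = 2203/266 ≈ 8.282 μg/mL.
Before the 4th dose, 3 doses have been given. Superposition: Cmin = C₀·(f + f² + … + f^3).
≈ 8.282 × (0.1455 + 0.0212 + 0.0031) ≈ 8.282 × 0.1698 ≈ 1.406 μg/mL.

1.4 μg/mL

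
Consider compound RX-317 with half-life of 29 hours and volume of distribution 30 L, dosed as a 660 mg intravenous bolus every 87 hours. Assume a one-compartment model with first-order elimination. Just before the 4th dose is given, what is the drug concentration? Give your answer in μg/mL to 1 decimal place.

3.1 μg/mL

f = (1/2)^(τ/t½) = (1/2)^(87/29) ≈ 0.1250.
C₀ = D/Vd = 660/30 ≈ 22.000 μg/mL.
Before the 4th dose, 3 doses have been given. Superposition: Cmin = C₀·(f + f² + … + f^3).
≈ 22.000 × (0.1250 + 0.0156 + 0.0020) ≈ 22.000 × 0.1426 ≈ 3.137 μg/mL.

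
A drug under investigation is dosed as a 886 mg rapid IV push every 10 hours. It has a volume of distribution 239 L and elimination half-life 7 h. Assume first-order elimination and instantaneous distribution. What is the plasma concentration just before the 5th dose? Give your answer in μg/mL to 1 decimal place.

f = (1/2)^(τ/t½) = (1/2)^(10/7) ≈ 0.3715.
C₀ = D/Vd = 886/239 ≈ 3.707 μg/mL.
Before the 5th dose, 4 doses have been given. Superposition: Cmin = C₀·(f + f² + … + f^4).
≈ 3.707 × (0.3715 + 0.1380 + 0.0513 + 0.0190) ≈ 3.707 × 0.5798 ≈ 2.149 μg/mL.

2.1 μg/mL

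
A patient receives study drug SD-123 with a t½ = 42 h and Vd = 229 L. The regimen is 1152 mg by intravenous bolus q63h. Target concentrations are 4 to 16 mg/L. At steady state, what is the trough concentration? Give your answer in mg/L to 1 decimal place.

2.8 mg/L

τ/t½ = 63/42 ≈ 1.5, so fraction remaining f = (1/2)^(63/42) ≈ 0.3536.
At steady state, accumulation factor R = 1/(1 − e^(−kτ)) ≈ 1.5470.
Single-dose peak C₀ = D/Vd = 1152/229 ≈ 5.031 mg/L.
Steady-state peak Cmax,ss = C₀·R ≈ 5.031 × 1.5470 ≈ 7.783 mg/L.
Steady-state trough Cmin,ss = Cmax,ss·f ≈ 7.783 × 0.3536 ≈ 2.752 mg/L.
Trough 2.8 mg/L vs MEC 4 mg/L: subtherapeutic.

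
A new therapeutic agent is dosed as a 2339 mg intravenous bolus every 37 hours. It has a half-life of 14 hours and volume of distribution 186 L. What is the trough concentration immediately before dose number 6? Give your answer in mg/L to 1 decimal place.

f = (1/2)^(τ/t½) = (1/2)^(37/14) ≈ 0.1601.
C₀ = D/Vd = 2339/186 ≈ 12.575 mg/L.
Before the 6th dose, 5 doses have been given. Superposition: Cmin = C₀·(f + f² + … + f^5).
≈ 12.575 × (0.1601 + 0.0256 + 0.0041 + 0.0007 + 0.0001) ≈ 12.575 × 0.1906 ≈ 2.397 mg/L.

2.4 mg/L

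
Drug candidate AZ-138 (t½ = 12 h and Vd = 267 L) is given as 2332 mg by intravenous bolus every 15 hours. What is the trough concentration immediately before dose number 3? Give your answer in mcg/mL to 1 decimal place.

5.2 mcg/mL

f = (1/2)^(τ/t½) = (1/2)^(15/12) ≈ 0.4204.
C₀ = D/Vd = 2332/267 ≈ 8.734 mcg/mL.
Before the 3rd dose, 2 doses have been given. Superposition: Cmin = C₀·(f + f²).
≈ 8.734 × (0.4204 + 0.1767) ≈ 8.734 × 0.5971 ≈ 5.215 mcg/mL.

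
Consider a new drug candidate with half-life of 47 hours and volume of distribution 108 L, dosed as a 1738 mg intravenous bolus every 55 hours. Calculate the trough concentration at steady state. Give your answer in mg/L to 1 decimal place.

τ/t½ = 55/47 ≈ 1.1702, so fraction remaining f = (1/2)^(55/47) ≈ 0.4444.
Accumulation ratio R = 1/(1 − f) ≈ 1/0.5556 ≈ 1.7999.
Single-dose peak C₀ = D/Vd = 1738/108 ≈ 16.093 mg/L.
Steady-state peak Cmax,ss = C₀·R ≈ 16.093 × 1.7999 ≈ 28.966 mg/L.
Steady-state trough Cmin,ss = Cmax,ss·f ≈ 28.966 × 0.4444 ≈ 12.872 mg/L.

12.9 mg/L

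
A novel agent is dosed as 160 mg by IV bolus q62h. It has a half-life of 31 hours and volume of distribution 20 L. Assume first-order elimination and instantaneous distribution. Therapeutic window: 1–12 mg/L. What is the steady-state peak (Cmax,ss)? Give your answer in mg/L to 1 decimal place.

The dosing interval is 2 half-lives, so f = 2^(−2) = 0.25.
Accumulation ratio R = 1/(1 − f) = 1/0.75 = 4/3.
Single-dose peak C₀ = D/Vd = 160/20 = 8 mg/L.
Steady-state peak Cmax,ss = C₀·R = 8 × 4/3 ≈ 10.667 mg/L.
Peak 10.7 mg/L vs MTC 12 mg/L: below toxic threshold.

10.7 mg/L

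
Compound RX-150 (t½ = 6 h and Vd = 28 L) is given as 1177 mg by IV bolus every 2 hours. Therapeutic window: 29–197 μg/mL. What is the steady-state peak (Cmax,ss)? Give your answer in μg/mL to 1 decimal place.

203.8 μg/mL

τ/t½ = 2/6 ≈ 0.33333, so fraction remaining f = (1/2)^(2/6) ≈ 0.7937.
Accumulation ratio R = 1/(1 − f) ≈ 1/0.2063 ≈ 4.8473.
Each bolus raises the concentration by D/Vd = 1177/28 ≈ 42.036 μg/mL.
Cmax,ss = C₀/(1 − f) ≈ 42.036/0.2063 ≈ 203.762 μg/mL.
Peak 203.8 μg/mL vs MTC 197 μg/mL: exceeds toxic threshold.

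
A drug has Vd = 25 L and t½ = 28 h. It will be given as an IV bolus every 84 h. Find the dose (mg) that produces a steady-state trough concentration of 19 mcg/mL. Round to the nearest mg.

τ/t½ = 84/28 ≈ 3, so f = (1/2)^(84/28) ≈ 0.125000.
Cmin,ss = (D/Vd)·f/(1−f), so D = Cmin,ss·Vd·(1−f)/f.
D = 19 × 25 × (1−f)/f ≈ 19 × 25 × 7.00000 ≈ 3325.00 mg.

3325 mg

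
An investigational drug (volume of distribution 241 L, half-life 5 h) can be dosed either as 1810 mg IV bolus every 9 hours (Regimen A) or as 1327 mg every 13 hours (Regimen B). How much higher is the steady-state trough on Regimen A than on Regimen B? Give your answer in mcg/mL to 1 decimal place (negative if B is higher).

Regimen A: f = (1/2)^(9/5) ≈ 0.2872; Cmin,ss = (1810/241)·f/(1−f) ≈ 3.026 mcg/mL.
Regimen B: f = (1/2)^(13/5) ≈ 0.1649; Cmin,ss = (1327/241)·f/(1−f) ≈ 1.087 mcg/mL.
Difference ≈ 3.026 − 1.087 ≈ 1.939 mcg/mL.

1.9 mcg/mL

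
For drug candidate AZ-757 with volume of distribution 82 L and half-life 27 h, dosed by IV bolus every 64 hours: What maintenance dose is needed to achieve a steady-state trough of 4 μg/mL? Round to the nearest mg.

τ/t½ = 64/27 ≈ 2.3704, so f = (1/2)^(64/27) ≈ 0.193396.
Cmin,ss = (D/Vd)·f/(1−f), so D = Cmin,ss·Vd·(1−f)/f.
D = 4 × 82 × (1−f)/f ≈ 4 × 82 × 4.17074 ≈ 1368.00 mg.

1368 mg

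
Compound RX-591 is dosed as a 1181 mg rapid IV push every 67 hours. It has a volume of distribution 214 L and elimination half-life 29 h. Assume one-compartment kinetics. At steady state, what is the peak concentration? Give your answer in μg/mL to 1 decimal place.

6.9 μg/mL

Over one 67-h interval, 67/29 ≈ 2.3103 half-lives elapse, leaving f ≈ 0.2016 of each dose.
Accumulation ratio R = 1/(1 − f) ≈ 1/0.7984 ≈ 1.2525.
Single-dose peak C₀ = D/Vd = 1181/214 ≈ 5.519 μg/mL.
Cmax,ss = C₀/(1 − f) ≈ 5.519/0.7984 ≈ 6.913 μg/mL.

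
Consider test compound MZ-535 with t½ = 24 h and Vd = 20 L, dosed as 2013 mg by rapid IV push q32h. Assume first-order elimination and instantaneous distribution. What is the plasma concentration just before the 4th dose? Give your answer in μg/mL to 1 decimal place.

62.1 μg/mL

f = (1/2)^(τ/t½) = (1/2)^(32/24) ≈ 0.3969.
C₀ = D/Vd = 2013/20 ≈ 100.650 μg/mL.
Before the 4th dose, 3 doses have been given. Superposition: Cmin = C₀·(f + f² + … + f^3).
≈ 100.650 × (0.3969 + 0.1575 + 0.0625) ≈ 100.650 × 0.6169 ≈ 62.091 μg/mL.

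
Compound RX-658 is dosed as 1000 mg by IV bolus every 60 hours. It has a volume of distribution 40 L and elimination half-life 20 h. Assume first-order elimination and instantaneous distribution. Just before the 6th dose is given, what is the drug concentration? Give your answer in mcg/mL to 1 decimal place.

f = (1/2)^(τ/t½) = (1/2)^(60/20) ≈ 0.1250.
C₀ = D/Vd = 1000/40 ≈ 25.000 mcg/mL.
Before the 6th dose, 5 doses have been given. Superposition: Cmin = C₀·(f + f² + … + f^5).
≈ 25.000 × (0.1250 + 0.0156 + 0.0020 + 0.0002 + 0.0000) ≈ 25.000 × 0.1428 ≈ 3.570 mcg/mL.

3.6 mcg/mL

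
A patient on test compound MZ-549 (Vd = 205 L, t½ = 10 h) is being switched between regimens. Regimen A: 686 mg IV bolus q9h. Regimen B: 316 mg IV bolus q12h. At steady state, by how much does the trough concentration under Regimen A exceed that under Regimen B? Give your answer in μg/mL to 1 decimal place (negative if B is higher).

2.7 μg/mL

Regimen A: f = (1/2)^(9/10) ≈ 0.5359; Cmin,ss = (686/205)·f/(1−f) ≈ 3.864 μg/mL.
Regimen B: f = (1/2)^(12/10) ≈ 0.4353; Cmin,ss = (316/205)·f/(1−f) ≈ 1.188 μg/mL.
Difference ≈ 3.864 − 1.188 ≈ 2.676 μg/mL.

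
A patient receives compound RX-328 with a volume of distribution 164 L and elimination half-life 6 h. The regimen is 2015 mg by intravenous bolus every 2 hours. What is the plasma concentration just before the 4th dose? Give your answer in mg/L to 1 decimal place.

f = (1/2)^(τ/t½) = (1/2)^(2/6) ≈ 0.7937.
C₀ = D/Vd = 2015/164 ≈ 12.287 mg/L.
Before the 4th dose, 3 doses have been given. Superposition: Cmin = C₀·(f + f² + … + f^3).
≈ 12.287 × (0.7937 + 0.6300 + 0.5000) ≈ 12.287 × 1.9237 ≈ 23.637 mg/L.

23.6 mg/L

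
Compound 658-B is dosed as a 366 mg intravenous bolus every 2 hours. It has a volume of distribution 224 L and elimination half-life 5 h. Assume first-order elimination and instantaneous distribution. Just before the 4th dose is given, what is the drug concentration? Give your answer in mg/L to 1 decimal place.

f = (1/2)^(τ/t½) = (1/2)^(2/5) ≈ 0.7579.
C₀ = D/Vd = 366/224 ≈ 1.634 mg/L.
Before the 4th dose, 3 doses have been given. Superposition: Cmin = C₀·(f + f² + … + f^3).
≈ 1.634 × (0.7579 + 0.5744 + 0.4353) ≈ 1.634 × 1.7676 ≈ 2.888 mg/L.

2.9 mg/L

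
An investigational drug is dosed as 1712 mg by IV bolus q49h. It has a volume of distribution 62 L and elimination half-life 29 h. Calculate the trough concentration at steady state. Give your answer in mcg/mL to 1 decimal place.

τ/t½ = 49/29 ≈ 1.6897, so fraction remaining f = (1/2)^(49/29) ≈ 0.3100.
Single-dose peak C₀ = D/Vd = 1712/62 ≈ 27.613 mcg/mL.
Steady-state trough Cmin,ss = C₀·f/(1−f) ≈ 27.613 × 0.3100/0.6900 ≈ 12.406 mcg/mL.

12.4 mcg/mL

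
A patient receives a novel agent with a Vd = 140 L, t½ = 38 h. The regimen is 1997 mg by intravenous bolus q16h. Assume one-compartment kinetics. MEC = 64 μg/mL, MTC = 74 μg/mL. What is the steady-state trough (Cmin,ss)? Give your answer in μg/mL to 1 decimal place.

42.1 μg/mL

k = ln2/t½ = ln2/38 ≈ 0.018241 h⁻¹; fraction remaining f = e^(−kτ) = e^(−0.018241×16) ≈ 0.7469.
Accumulation ratio R = 1/(1 − f) ≈ 1/0.2531 ≈ 3.9510.
Each bolus raises the concentration by D/Vd = 1997/140 ≈ 14.264 μg/mL.
Steady-state peak Cmax,ss = C₀·R ≈ 14.264 × 3.9510 ≈ 56.357 μg/mL.
Steady-state trough Cmin,ss = Cmax,ss·f ≈ 56.357 × 0.7469 ≈ 42.093 μg/mL.
Trough 42.1 μg/mL vs MEC 64 μg/mL: subtherapeutic.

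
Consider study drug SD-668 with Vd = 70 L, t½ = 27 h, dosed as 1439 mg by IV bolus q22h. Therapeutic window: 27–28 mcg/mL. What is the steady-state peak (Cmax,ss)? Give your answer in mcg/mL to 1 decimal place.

47.6 mcg/mL

τ/t½ = 22/27 ≈ 0.81481, so fraction remaining f = (1/2)^(22/27) ≈ 0.5685.
Accumulation ratio R = 1/(1 − f) ≈ 1/0.4315 ≈ 2.3175.
Single-dose peak C₀ = D/Vd = 1439/70 ≈ 20.557 mcg/mL.
Steady-state peak Cmax,ss = C₀·R ≈ 20.557 × 2.3175 ≈ 47.641 mcg/mL.
Peak 47.6 mcg/mL vs MTC 28 mcg/mL: exceeds toxic threshold.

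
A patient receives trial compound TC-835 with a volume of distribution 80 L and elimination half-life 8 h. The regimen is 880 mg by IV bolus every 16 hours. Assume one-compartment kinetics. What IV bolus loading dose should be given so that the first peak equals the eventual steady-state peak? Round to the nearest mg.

1173 mg

f = (1/2)^(16/8) ≈ 0.250000; accumulation ratio R = 1/(1−f) ≈ 1.33333.
Loading dose to hit Cmax,ss on first dose: D_load = D_maint·R ≈ 880 × 1.33333 ≈ 1173.33 mg.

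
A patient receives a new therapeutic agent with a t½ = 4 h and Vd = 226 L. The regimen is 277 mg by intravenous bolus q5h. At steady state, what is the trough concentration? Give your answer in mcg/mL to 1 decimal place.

0.9 mcg/mL

τ/t½ = 5/4 ≈ 1.25, so fraction remaining f = (1/2)^(5/4) ≈ 0.4204.
Each bolus raises the concentration by D/Vd = 277/226 ≈ 1.226 mcg/mL.
Steady-state trough Cmin,ss = C₀·f/(1−f) ≈ 1.226 × 0.4204/0.5796 ≈ 0.889 mcg/mL.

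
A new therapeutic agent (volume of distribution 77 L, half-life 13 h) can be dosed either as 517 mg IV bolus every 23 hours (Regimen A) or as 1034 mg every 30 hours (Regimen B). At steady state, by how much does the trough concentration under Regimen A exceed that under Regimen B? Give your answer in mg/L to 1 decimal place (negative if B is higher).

-0.6 mg/L

Regimen A: f = (1/2)^(23/13) ≈ 0.2934; Cmin,ss = (517/77)·f/(1−f) ≈ 2.788 mg/L.
Regimen B: f = (1/2)^(30/13) ≈ 0.2020; Cmin,ss = (1034/77)·f/(1−f) ≈ 3.399 mg/L.
Difference ≈ 2.788 − 3.399 ≈ -0.611 mg/L.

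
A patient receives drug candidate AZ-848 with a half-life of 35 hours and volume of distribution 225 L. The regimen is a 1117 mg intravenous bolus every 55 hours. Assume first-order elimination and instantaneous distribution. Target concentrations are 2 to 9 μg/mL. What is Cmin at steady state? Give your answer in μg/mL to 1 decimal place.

2.5 μg/mL

τ/t½ = 55/35 ≈ 1.5714, so fraction remaining f = (1/2)^(55/35) ≈ 0.3365.
Single-dose peak C₀ = D/Vd = 1117/225 ≈ 4.964 μg/mL.
Steady-state trough Cmin,ss = C₀·f/(1−f) ≈ 4.964 × 0.3365/0.6635 ≈ 2.518 μg/mL.
Trough 2.5 μg/mL vs MEC 2 μg/mL: adequate.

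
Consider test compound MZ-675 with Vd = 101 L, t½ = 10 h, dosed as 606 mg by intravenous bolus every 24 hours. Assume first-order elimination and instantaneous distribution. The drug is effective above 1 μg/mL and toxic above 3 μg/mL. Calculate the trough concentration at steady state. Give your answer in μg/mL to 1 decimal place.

1.4 μg/mL

Over one 24-h interval, 24/10 ≈ 2.4 half-lives elapse, leaving f ≈ 0.1895 of each dose.
Accumulation ratio R = 1/(1 − f) ≈ 1/0.8105 ≈ 1.2338.
Each bolus raises the concentration by D/Vd = 606/101 ≈ 6.000 μg/mL.
Steady-state peak Cmax,ss = C₀·R ≈ 6.000 × 1.2338 ≈ 7.403 μg/mL.
One interval later, Cmin,ss = Cmax,ss·e^(−kτ) ≈ 7.403 × 0.1895 ≈ 1.403 μg/mL.
Trough 1.4 μg/mL vs MEC 1 μg/mL: adequate.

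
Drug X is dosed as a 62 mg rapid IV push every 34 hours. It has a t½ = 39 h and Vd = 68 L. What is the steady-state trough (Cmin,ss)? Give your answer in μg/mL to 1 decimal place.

1.1 μg/mL

k = ln2/t½ = ln2/39 ≈ 0.017773 h⁻¹; fraction remaining f = e^(−kτ) = e^(−0.017773×34) ≈ 0.5465.
Each bolus raises the concentration by D/Vd = 62/68 ≈ 0.912 μg/mL.
Steady-state trough Cmin,ss = C₀·f/(1−f) ≈ 0.912 × 0.5465/0.4535 ≈ 1.099 μg/mL.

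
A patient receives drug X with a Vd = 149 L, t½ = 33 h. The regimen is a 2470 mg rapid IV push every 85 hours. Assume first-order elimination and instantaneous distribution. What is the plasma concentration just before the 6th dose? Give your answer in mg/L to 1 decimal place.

3.3 mg/L

f = (1/2)^(τ/t½) = (1/2)^(85/33) ≈ 0.1677.
C₀ = D/Vd = 2470/149 ≈ 16.577 mg/L.
Before the 6th dose, 5 doses have been given. Superposition: Cmin = C₀·(f + f² + … + f^5).
≈ 16.577 × (0.1677 + 0.0281 + 0.0047 + 0.0008 + 0.0001) ≈ 16.577 × 0.2014 ≈ 3.339 mg/L.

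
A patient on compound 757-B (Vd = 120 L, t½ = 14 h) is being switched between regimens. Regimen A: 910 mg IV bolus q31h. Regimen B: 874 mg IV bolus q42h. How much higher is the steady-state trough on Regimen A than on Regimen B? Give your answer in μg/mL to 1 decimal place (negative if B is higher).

1.0 μg/mL

Regimen A: f = (1/2)^(31/14) ≈ 0.2155; Cmin,ss = (910/120)·f/(1−f) ≈ 2.083 μg/mL.
Regimen B: f = (1/2)^(42/14) ≈ 0.1250; Cmin,ss = (874/120)·f/(1−f) ≈ 1.040 μg/mL.
Difference ≈ 2.083 − 1.040 ≈ 1.043 μg/mL.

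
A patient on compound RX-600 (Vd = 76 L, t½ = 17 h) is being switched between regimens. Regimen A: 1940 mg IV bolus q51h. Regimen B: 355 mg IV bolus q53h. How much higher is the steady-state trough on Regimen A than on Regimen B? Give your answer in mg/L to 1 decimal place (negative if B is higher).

3.0 mg/L

Regimen A: f = (1/2)^(51/17) ≈ 0.1250; Cmin,ss = (1940/76)·f/(1−f) ≈ 3.647 mg/L.
Regimen B: f = (1/2)^(53/17) ≈ 0.1152; Cmin,ss = (355/76)·f/(1−f) ≈ 0.608 mg/L.
Difference ≈ 3.647 − 0.608 ≈ 3.039 mg/L.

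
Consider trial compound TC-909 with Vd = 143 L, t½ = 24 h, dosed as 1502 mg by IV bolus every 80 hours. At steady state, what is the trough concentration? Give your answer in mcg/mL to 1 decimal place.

τ/t½ = 80/24 ≈ 3.3333, so fraction remaining f = (1/2)^(80/24) ≈ 0.0992.
At steady state, accumulation factor R = 1/(1 − e^(−kτ)) ≈ 1.1101.
Single-dose peak C₀ = D/Vd = 1502/143 ≈ 10.503 mcg/mL.
Cmax,ss = C₀/(1 − f) ≈ 10.503/0.9008 ≈ 11.660 mcg/mL.
One interval later, Cmin,ss = Cmax,ss·e^(−kτ) ≈ 11.660 × 0.0992 ≈ 1.157 mcg/mL.

1.2 mcg/mL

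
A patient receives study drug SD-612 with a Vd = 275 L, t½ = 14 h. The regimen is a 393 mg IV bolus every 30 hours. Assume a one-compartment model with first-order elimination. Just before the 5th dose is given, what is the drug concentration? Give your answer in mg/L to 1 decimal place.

0.4 mg/L

f = (1/2)^(τ/t½) = (1/2)^(30/14) ≈ 0.2264.
C₀ = D/Vd = 393/275 ≈ 1.429 mg/L.
Before the 5th dose, 4 doses have been given. Superposition: Cmin = C₀·(f + f² + … + f^4).
≈ 1.429 × (0.2264 + 0.0513 + 0.0116 + 0.0026) ≈ 1.429 × 0.2919 ≈ 0.417 mg/L.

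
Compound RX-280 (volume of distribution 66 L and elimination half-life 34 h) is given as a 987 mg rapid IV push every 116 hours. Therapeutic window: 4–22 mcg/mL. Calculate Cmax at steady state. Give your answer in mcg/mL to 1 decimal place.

16.5 mcg/mL

τ/t½ = 116/34 ≈ 3.4118, so fraction remaining f = (1/2)^(116/34) ≈ 0.0940.
At steady state, accumulation factor R = 1/(1 − e^(−kτ)) ≈ 1.1038.
Single-dose peak C₀ = D/Vd = 987/66 ≈ 14.955 mcg/mL.
Steady-state peak Cmax,ss = C₀·R ≈ 14.955 × 1.1038 ≈ 16.507 mcg/mL.
Peak 16.5 mcg/mL vs MTC 22 mcg/mL: below toxic threshold.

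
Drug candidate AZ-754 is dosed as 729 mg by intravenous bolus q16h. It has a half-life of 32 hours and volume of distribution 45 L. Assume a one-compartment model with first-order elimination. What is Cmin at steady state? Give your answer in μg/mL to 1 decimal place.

k = ln2/t½ = ln2/32 ≈ 0.021661 h⁻¹; fraction remaining f = e^(−kτ) = e^(−0.021661×16) ≈ 0.7071.
At steady state, accumulation factor R = 1/(1 − e^(−kτ)) ≈ 3.4141.
Single-dose peak C₀ = D/Vd = 729/45 ≈ 16.200 μg/mL.
Steady-state peak Cmax,ss = C₀·R ≈ 16.200 × 3.4141 ≈ 55.308 μg/mL.
One interval later, Cmin,ss = Cmax,ss·e^(−kτ) ≈ 55.308 × 0.7071 ≈ 39.108 μg/mL.

39.1 μg/mL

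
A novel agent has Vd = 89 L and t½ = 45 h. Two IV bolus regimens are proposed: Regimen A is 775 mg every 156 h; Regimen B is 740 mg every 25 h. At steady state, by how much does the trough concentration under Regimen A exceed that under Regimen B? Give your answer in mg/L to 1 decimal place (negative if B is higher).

Regimen A: f = (1/2)^(156/45) ≈ 0.0905; Cmin,ss = (775/89)·f/(1−f) ≈ 0.866 mg/L.
Regimen B: f = (1/2)^(25/45) ≈ 0.6804; Cmin,ss = (740/89)·f/(1−f) ≈ 17.701 mg/L.
Difference ≈ 0.866 − 17.701 ≈ -16.835 mg/L.

-16.8 mg/L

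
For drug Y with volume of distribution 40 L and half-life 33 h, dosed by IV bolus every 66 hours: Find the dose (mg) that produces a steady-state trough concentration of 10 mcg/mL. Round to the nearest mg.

1200 mg

τ/t½ = 66/33 ≈ 2, so f = (1/2)^(66/33) ≈ 0.250000.
Cmin,ss = (D/Vd)·f/(1−f), so D = Cmin,ss·Vd·(1−f)/f.
D = 10 × 40 × (1−f)/f ≈ 10 × 40 × 3.00000 ≈ 1200.00 mg.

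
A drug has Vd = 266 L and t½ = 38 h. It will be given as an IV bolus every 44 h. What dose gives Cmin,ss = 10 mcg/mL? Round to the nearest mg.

3275 mg

τ/t½ = 44/38 ≈ 1.1579, so f = (1/2)^(44/38) ≈ 0.448166.
Cmin,ss = (D/Vd)·f/(1−f), so D = Cmin,ss·Vd·(1−f)/f.
D = 10 × 266 × (1−f)/f ≈ 10 × 266 × 1.23132 ≈ 3275.31 mg.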